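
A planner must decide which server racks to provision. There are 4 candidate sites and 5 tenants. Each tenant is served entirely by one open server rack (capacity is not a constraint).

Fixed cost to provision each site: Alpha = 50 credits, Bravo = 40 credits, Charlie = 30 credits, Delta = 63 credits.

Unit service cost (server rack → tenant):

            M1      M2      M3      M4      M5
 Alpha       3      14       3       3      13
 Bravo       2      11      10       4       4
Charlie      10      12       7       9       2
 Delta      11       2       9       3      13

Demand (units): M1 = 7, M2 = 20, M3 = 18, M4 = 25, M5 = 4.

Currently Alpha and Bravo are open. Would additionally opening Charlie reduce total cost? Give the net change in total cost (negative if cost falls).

Current service cost with {Alpha, Bravo}: 379.
Adding Charlie: each tenant re-picks its cheapest; new service cost 371, saving 8.
Extra fixed cost: 30. Net change = 30 − 8 = 22.
(Totals: 469 → 491.)

No — net change +22 (cost rises by 22).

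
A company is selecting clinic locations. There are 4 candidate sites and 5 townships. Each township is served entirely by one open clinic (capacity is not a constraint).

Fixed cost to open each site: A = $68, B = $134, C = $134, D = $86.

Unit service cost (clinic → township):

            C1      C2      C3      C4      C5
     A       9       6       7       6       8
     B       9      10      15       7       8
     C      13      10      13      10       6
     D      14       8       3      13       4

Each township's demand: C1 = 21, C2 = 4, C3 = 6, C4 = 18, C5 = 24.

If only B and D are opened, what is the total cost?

Each township is assigned to its cheapest site among the open ones.
{B, D}: C1→B 9·21=189, C2→D 8·4=32, C3→D 3·6=18, C4→B 7·18=126, C5→D 4·24=96. Service 461; fixed 220; total 681.

Total cost: 681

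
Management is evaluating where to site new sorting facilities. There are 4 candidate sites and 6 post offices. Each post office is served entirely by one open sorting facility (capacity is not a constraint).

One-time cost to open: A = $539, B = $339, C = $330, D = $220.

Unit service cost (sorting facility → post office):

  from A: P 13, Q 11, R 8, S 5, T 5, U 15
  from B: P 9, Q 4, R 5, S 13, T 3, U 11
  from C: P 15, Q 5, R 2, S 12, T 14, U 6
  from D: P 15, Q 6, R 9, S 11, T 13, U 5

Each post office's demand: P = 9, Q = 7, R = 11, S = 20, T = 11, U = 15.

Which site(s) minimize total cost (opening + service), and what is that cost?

Open D only; minimum total cost 934.

For any fixed open set, each post office goes to its cheapest open site; total = fixed + service.
{D}: P→D 15·9=135, Q→D 6·7=42, R→D 9·11=99, S→D 11·20=220, T→D 13·11=143, U→D 5·15=75. Service 714; fixed 220; total 934.
{B}: service 622 + fixed 339 = 961
{C}: P→C 15·9=135, Q→C 5·7=35, R→C 2·11=22, S→C 12·20=240, T→C 14·11=154, U→C 6·15=90. Service 676; fixed 330; total 1006.
{A, B, C, D}: P→B 9·9=81, Q→B 4·7=28, R→C 2·11=22, S→A 5·20=100, T→B 3·11=33, U→D 5·15=75. Service 339; fixed 1428; total 1767.
(All 15 nonempty subsets were checked; D only is lowest.)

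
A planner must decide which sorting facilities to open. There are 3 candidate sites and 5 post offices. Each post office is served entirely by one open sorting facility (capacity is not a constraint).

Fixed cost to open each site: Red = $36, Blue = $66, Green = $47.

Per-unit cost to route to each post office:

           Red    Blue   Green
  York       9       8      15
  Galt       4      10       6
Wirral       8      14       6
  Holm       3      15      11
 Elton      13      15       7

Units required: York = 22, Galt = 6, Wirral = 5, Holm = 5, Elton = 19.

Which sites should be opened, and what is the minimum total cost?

Open Red and Green; minimum total cost 483.

For any fixed open set, each post office goes to its cheapest open site; total = fixed + service.
{Red, Green}: York→Red 9·22=198, Galt→Red 4·6=24, Wirral→Green 6·5=30, Holm→Red 3·5=15, Elton→Green 7·19=133. Service 400; fixed 83; total 483.
{Red, Blue, Green}: service 378 + fixed 149 = 527
{Blue, Green}: service 430 + fixed 113 = 543
{Red}: service 524 + fixed 36 = 560
(All 7 nonempty subsets were checked; Red and Green is lowest.)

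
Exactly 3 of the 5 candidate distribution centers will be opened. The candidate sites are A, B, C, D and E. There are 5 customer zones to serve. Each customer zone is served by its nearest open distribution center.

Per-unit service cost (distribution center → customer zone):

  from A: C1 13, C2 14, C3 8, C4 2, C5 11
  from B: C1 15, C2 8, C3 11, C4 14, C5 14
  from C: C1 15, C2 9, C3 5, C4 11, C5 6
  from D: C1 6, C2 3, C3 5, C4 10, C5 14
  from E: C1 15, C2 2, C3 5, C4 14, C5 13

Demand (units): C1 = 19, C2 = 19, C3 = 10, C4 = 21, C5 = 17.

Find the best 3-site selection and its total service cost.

Choose A, C and D; total service cost 365.

With exactly 3 open, each customer zone uses its cheapest among the chosen.
{A, C, D}: C1→D 6·19=114, C2→D 3·19=57, C3→C 5·10=50, C4→A 2·21=42, C5→C 6·17=102. Service cost 365.
{A, D, E}: service cost 431
{A, B, D}: service cost 450
Among all 10 size-3 choices, {A, C, D} is lowest.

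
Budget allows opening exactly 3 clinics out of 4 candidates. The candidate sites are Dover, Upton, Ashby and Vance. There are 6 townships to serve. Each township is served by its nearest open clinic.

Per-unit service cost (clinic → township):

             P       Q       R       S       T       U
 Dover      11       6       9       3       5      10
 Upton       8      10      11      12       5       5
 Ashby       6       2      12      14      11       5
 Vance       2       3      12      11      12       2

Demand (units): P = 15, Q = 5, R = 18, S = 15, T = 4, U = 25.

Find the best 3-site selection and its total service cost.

Choose Dover, Ashby and Vance; total service cost 317.

With exactly 3 open, each township uses its cheapest among the chosen.
{Dover, Ashby, Vance}: P→Vance 2·15=30, Q→Ashby 2·5=10, R→Dover 9·18=162, S→Dover 3·15=45, T→Dover 5·4=20, U→Vance 2·25=50. Service cost 317.
{Dover, Upton, Vance}: service cost 322
{Dover, Upton, Ashby}: service cost 452
Among all 4 size-3 choices, {Dover, Ashby, Vance} is lowest.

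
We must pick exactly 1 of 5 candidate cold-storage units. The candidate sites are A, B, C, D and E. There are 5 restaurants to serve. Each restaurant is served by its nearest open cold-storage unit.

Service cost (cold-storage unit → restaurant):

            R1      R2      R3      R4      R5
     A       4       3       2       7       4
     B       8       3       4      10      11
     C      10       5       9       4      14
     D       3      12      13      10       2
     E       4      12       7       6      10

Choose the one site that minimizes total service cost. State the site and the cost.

With exactly 1 open, each restaurant uses its cheapest among the chosen.
{A}: R1→A 4, R2→A 3, R3→A 2, R4→A 7, R5→A 4. Service cost 20.
{B}: service cost 36
{E}: service cost 39
Among all 5 size-1 choices, {A} is lowest.

Choose A only; total service cost 20.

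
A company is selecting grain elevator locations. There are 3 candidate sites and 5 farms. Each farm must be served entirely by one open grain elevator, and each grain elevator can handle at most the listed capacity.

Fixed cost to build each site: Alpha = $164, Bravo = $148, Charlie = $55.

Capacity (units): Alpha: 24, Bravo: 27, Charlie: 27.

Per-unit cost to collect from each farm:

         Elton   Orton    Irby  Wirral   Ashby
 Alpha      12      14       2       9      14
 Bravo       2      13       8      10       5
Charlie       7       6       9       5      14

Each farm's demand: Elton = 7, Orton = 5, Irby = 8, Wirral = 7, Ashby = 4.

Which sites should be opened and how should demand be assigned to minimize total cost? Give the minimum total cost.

Minimum total cost: 366

Open {Bravo, Charlie}: Elton→Bravo 2·7=14, Orton→Charlie 6·5=30, Irby→Bravo 8·8=64, Wirral→Charlie 5·7=35, Ashby→Bravo 5·4=20.
Loads: Bravo carries 19/27, Charlie carries 12/27. Service 163; fixed 203; total 366.
Next best feasible plan costs 374.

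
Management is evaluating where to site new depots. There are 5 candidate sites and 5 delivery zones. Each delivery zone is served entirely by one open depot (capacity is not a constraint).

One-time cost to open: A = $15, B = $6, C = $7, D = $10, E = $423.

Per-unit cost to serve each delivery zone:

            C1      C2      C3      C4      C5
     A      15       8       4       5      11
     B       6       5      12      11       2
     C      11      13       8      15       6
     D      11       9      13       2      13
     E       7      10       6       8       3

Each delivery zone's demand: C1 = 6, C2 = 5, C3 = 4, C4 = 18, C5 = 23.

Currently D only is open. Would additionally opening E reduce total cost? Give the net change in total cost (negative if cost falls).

No — net change +141 (cost rises by 141).

Current service cost with {D}: 498.
Adding E: each delivery zone re-picks its cheapest; new service cost 216, saving 282.
Extra fixed cost: 423. Net change = 423 − 282 = 141.
(Totals: 508 → 649.)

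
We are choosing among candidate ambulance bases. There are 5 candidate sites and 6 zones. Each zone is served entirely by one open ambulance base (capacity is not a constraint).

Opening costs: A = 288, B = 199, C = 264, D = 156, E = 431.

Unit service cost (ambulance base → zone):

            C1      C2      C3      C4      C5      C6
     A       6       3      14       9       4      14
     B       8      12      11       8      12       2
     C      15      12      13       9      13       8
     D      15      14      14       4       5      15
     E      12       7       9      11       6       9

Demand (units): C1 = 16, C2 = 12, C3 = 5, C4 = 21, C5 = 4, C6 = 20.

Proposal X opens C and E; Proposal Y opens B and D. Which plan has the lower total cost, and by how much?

Proposal Y is cheaper by 563.

Proposal X: {C, E}: C1→E 12·16=192, C2→E 7·12=84, C3→E 9·5=45, C4→C 9·21=189, C5→E 6·4=24, C6→C 8·20=160. Service 694; fixed 695; total 1389.
Proposal Y: {B, D}: C1→B 8·16=128, C2→B 12·12=144, C3→B 11·5=55, C4→D 4·21=84, C5→D 5·4=20, C6→B 2·20=40. Service 471; fixed 355; total 826.
Difference: |1389 − 826| = 563.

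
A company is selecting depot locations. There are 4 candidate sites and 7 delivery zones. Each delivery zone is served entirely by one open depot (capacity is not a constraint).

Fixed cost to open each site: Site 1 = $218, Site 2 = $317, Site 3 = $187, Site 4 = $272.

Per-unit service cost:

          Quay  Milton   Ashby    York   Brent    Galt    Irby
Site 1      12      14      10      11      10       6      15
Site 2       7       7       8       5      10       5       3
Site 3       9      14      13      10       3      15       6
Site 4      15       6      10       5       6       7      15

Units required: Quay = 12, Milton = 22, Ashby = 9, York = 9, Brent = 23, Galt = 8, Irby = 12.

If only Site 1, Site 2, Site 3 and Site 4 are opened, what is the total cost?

Total cost: 1472

Each delivery zone is assigned to its cheapest site among the open ones.
{Site 1, Site 2, Site 3, Site 4}: Quay→Site 2 7·12=84, Milton→Site 4 6·22=132, Ashby→Site 2 8·9=72, York→Site 2 5·9=45, Brent→Site 3 3·23=69, Galt→Site 2 5·8=40, Irby→Site 2 3·12=36. Service 478; fixed 994; total 1472.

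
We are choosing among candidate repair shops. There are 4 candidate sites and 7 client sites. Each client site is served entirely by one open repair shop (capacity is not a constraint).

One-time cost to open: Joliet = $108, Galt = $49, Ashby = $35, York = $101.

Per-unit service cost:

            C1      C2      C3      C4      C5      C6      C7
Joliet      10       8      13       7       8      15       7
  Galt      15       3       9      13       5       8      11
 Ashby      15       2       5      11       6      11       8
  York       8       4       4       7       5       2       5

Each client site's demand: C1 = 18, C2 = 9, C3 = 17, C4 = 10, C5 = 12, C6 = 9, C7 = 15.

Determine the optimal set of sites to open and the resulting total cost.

Open York only; minimum total cost 572.

For any fixed open set, each client site goes to its cheapest open site; total = fixed + service.
{York}: C1→York 8·18=144, C2→York 4·9=36, C3→York 4·17=68, C4→York 7·10=70, C5→York 5·12=60, C6→York 2·9=18, C7→York 5·15=75. Service 471; fixed 101; total 572.
{Ashby, York}: C1→York 8·18=144, C2→Ashby 2·9=18, C3→York 4·17=68, C4→York 7·10=70, C5→York 5·12=60, C6→York 2·9=18, C7→York 5·15=75. Service 453; fixed 136; total 589.
{Galt, York}: C1→York 8·18=144, C2→Galt 3·9=27, C3→York 4·17=68, C4→York 7·10=70, C5→Galt 5·12=60, C6→York 2·9=18, C7→York 5·15=75. Service 462; fixed 150; total 612.
{Joliet, Galt, Ashby, York}: service 453 + fixed 293 = 746
No other subset beats 572.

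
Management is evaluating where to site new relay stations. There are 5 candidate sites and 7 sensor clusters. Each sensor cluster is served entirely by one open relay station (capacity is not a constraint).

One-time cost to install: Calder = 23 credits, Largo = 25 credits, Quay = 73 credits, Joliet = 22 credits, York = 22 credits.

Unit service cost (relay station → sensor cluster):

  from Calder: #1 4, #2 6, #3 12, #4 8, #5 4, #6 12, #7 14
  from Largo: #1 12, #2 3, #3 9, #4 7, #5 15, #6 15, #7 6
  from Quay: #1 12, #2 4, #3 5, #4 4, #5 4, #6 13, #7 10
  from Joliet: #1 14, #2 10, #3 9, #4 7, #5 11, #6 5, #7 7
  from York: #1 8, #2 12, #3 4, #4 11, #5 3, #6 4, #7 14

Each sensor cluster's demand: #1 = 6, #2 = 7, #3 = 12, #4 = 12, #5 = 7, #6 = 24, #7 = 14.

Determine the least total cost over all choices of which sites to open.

Minimum total cost: 448

For any fixed open set, each sensor cluster goes to its cheapest open site; total = fixed + service.
{Calder, Largo, York}: #1→Calder 4·6=24, #2→Largo 3·7=21, #3→York 4·12=48, #4→Largo 7·12=84, #5→York 3·7=21, #6→York 4·24=96, #7→Largo 6·14=84. Service 378; fixed 70; total 448.
{Largo, York}: service 402 + fixed 47 = 449
{Calder, Largo, Joliet, York}: service 378 + fixed 92 = 470
{Calder, Largo, Quay, Joliet, York}: service 342 + fixed 165 = 507
No other subset beats 448.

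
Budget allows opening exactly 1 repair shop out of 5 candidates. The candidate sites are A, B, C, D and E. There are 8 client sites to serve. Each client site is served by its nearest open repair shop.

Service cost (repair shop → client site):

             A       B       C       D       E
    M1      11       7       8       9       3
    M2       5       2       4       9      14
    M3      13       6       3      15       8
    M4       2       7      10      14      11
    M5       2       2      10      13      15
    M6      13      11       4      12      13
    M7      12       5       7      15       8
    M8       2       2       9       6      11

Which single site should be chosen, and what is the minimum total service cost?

With exactly 1 open, each client site uses its cheapest among the chosen.
{B}: M1→B 7, M2→B 2, M3→B 6, M4→B 7, M5→B 2, M6→B 11, M7→B 5, M8→B 2. Service cost 42.
{C}: service cost 55
{A}: service cost 60
Among all 5 size-1 choices, {B} is lowest.

Choose B only; total service cost 42.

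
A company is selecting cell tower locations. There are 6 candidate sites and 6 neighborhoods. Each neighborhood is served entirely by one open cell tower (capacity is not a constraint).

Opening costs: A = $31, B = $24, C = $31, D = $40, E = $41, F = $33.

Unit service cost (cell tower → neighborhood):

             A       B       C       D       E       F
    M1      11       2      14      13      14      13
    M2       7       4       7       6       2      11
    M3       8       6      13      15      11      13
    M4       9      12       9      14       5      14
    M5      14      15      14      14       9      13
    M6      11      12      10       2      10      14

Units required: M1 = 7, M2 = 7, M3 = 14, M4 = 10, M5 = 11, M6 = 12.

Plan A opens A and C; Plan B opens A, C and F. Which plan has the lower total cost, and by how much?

Plan A is cheaper by 22.

Plan A: {A, C}: M1→A 11·7=77, M2→A 7·7=49, M3→A 8·14=112, M4→A 9·10=90, M5→A 14·11=154, M6→C 10·12=120. Service 602; fixed 62; total 664.
Plan B: {A, C, F}: M1→A 11·7=77, M2→A 7·7=49, M3→A 8·14=112, M4→A 9·10=90, M5→F 13·11=143, M6→C 10·12=120. Service 591; fixed 95; total 686.
Difference: |664 − 686| = 22.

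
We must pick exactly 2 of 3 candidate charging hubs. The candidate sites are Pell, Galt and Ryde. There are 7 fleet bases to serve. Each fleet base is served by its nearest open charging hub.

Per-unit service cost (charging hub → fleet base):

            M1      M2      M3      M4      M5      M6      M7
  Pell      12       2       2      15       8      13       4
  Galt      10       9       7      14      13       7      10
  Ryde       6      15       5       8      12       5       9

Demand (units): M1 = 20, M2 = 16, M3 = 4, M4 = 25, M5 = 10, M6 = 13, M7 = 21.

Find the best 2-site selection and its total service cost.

Choose Pell and Ryde; total service cost 589.

With exactly 2 open, each fleet base uses its cheapest among the chosen.
{Pell, Ryde}: M1→Ryde 6·20=120, M2→Pell 2·16=32, M3→Pell 2·4=8, M4→Ryde 8·25=200, M5→Pell 8·10=80, M6→Ryde 5·13=65, M7→Pell 4·21=84. Service cost 589.
{Pell, Galt}: service cost 845
{Galt, Ryde}: service cost 858
Among all 3 size-2 choices, {Pell, Ryde} is lowest.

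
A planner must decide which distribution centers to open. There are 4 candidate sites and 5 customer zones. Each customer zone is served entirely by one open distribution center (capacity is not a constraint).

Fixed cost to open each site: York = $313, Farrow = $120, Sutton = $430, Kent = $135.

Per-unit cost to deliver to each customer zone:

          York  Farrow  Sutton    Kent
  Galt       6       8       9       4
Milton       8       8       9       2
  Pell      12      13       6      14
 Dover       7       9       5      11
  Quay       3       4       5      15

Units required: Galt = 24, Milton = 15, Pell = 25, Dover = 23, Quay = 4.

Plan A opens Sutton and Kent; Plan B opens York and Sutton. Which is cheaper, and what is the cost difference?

Plan A is cheaper by 308.

Plan A: {Sutton, Kent}: Galt→Kent 4·24=96, Milton→Kent 2·15=30, Pell→Sutton 6·25=150, Dover→Sutton 5·23=115, Quay→Sutton 5·4=20. Service 411; fixed 565; total 976.
Plan B: {York, Sutton}: Galt→York 6·24=144, Milton→York 8·15=120, Pell→Sutton 6·25=150, Dover→Sutton 5·23=115, Quay→York 3·4=12. Service 541; fixed 743; total 1284.
Difference: |976 − 1284| = 308.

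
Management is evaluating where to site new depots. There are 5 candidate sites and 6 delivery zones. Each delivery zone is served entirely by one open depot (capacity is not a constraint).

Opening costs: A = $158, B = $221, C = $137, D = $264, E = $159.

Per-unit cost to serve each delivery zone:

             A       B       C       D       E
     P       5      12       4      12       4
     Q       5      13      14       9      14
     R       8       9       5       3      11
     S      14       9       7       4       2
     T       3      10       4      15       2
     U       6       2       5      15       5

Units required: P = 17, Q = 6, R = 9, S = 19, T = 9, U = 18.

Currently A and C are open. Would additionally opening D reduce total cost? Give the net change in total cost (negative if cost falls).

No — net change +189 (cost rises by 189).

Current service cost with {A, C}: 393.
Adding D: each delivery zone re-picks its cheapest; new service cost 318, saving 75.
Extra fixed cost: 264. Net change = 264 − 75 = 189.
(Totals: 688 → 877.)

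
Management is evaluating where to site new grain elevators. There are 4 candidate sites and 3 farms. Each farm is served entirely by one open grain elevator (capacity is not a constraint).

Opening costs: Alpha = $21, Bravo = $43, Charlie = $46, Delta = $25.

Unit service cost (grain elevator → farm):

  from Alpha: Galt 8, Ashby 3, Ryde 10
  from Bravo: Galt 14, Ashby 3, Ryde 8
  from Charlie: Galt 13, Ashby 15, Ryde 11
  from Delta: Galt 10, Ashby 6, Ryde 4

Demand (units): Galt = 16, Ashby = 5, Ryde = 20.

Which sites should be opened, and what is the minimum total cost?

Open Alpha and Delta; minimum total cost 269.

For any fixed open set, each farm goes to its cheapest open site; total = fixed + service.
{Alpha, Delta}: Galt→Alpha 8·16=128, Ashby→Alpha 3·5=15, Ryde→Delta 4·20=80. Service 223; fixed 46; total 269.
{Delta}: Galt→Delta 10·16=160, Ashby→Delta 6·5=30, Ryde→Delta 4·20=80. Service 270; fixed 25; total 295.
{Alpha, Bravo, Delta}: Galt→Alpha 8·16=128, Ashby→Alpha 3·5=15, Ryde→Delta 4·20=80. Service 223; fixed 89; total 312.
{Alpha, Bravo, Charlie, Delta}: Galt→Alpha 8·16=128, Ashby→Alpha 3·5=15, Ryde→Delta 4·20=80. Service 223; fixed 135; total 358.
No other subset beats 269.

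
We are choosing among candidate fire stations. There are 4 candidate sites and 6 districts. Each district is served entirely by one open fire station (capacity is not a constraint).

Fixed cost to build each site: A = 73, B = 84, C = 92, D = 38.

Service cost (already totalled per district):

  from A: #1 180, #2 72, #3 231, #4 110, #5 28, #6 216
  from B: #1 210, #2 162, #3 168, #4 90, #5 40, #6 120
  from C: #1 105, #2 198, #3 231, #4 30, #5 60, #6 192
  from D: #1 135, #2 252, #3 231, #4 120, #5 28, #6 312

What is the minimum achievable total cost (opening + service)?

For any fixed open set, each district goes to its cheapest open site; total = fixed + service.
{A, B, C}: #1→C 105, #2→A 72, #3→B 168, #4→C 30, #5→A 28, #6→B 120. Service 523; fixed 249; total 772.
{B, C}: service 625 + fixed 176 = 801
{A, B, D}: #1→D 135, #2→A 72, #3→B 168, #4→B 90, #5→A 28, #6→B 120. Service 613; fixed 195; total 808.
{A, B, C, D}: #1→C 105, #2→A 72, #3→B 168, #4→C 30, #5→A 28, #6→B 120. Service 523; fixed 287; total 810.
No other subset beats 772.

Minimum total cost: 772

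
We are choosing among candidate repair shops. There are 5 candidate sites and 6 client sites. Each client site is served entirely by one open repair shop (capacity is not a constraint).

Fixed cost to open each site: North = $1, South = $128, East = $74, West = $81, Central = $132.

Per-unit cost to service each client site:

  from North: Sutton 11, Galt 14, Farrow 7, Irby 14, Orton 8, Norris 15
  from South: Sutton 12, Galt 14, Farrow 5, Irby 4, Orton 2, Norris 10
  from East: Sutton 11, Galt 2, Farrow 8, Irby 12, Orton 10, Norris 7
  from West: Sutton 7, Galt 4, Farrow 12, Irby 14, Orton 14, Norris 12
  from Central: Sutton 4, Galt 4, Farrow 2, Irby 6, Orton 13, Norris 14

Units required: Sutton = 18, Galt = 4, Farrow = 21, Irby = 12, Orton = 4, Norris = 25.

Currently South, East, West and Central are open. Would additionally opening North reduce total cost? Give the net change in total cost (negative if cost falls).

No — net change +1 (cost rises by 1).

Current service cost with {South, East, West, Central}: 353.
Adding North: each client site re-picks its cheapest; new service cost 353, saving 0.
Extra fixed cost: 1. Net change = 1 − 0 = 1.
(Totals: 768 → 769.)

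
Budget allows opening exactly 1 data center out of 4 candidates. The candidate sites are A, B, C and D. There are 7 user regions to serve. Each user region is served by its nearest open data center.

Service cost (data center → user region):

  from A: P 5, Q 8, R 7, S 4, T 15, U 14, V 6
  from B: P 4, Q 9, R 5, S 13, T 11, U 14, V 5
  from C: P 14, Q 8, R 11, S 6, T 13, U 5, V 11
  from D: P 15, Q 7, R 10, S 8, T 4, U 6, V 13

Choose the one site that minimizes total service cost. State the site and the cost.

Choose A only; total service cost 59.

With exactly 1 open, each user region uses its cheapest among the chosen.
{A}: P→A 5, Q→A 8, R→A 7, S→A 4, T→A 15, U→A 14, V→A 6. Service cost 59.
{B}: service cost 61
{D}: service cost 63
Among all 4 size-1 choices, {A} is lowest.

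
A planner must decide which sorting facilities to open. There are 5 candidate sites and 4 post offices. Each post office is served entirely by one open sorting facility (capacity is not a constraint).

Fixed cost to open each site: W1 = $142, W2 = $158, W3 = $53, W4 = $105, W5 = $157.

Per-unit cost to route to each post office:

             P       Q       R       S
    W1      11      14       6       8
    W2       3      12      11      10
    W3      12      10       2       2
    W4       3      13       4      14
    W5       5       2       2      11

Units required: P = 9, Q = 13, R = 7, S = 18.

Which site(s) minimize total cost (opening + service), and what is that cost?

For any fixed open set, each post office goes to its cheapest open site; total = fixed + service.
{W3, W5}: P→W5 5·9=45, Q→W5 2·13=26, R→W3 2·7=14, S→W3 2·18=36. Service 121; fixed 210; total 331.
{W3}: P→W3 12·9=108, Q→W3 10·13=130, R→W3 2·7=14, S→W3 2·18=36. Service 288; fixed 53; total 341.
{W3, W4}: service 207 + fixed 158 = 365
{W1, W2, W3, W4, W5}: P→W2 3·9=27, Q→W5 2·13=26, R→W3 2·7=14, S→W3 2·18=36. Service 103; fixed 615; total 718.
No other subset beats 331.

Open W3 and W5; minimum total cost 331.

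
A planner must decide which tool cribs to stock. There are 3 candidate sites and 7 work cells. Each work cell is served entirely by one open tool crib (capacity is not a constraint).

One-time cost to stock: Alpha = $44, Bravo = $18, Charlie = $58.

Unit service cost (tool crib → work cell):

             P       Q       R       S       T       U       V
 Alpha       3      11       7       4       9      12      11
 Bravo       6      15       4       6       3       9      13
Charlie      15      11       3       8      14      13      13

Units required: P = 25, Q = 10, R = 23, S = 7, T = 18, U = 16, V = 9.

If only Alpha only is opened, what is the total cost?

Total cost: 871

Each work cell is assigned to its cheapest site among the open ones.
{Alpha}: P→Alpha 3·25=75, Q→Alpha 11·10=110, R→Alpha 7·23=161, S→Alpha 4·7=28, T→Alpha 9·18=162, U→Alpha 12·16=192, V→Alpha 11·9=99. Service 827; fixed 44; total 871.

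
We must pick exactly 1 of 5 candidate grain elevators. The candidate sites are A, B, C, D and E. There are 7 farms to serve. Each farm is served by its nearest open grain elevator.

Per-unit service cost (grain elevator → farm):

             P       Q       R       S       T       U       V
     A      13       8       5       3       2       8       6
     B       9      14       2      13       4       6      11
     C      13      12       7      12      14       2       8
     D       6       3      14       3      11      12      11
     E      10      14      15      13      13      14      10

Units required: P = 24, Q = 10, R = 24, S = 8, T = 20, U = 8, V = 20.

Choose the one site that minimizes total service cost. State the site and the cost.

With exactly 1 open, each farm uses its cheapest among the chosen.
{A}: P→A 13·24=312, Q→A 8·10=80, R→A 5·24=120, S→A 3·8=24, T→A 2·20=40, U→A 8·8=64, V→A 6·20=120. Service cost 760.
{B}: service cost 856
{D}: service cost 1070
Among all 5 size-1 choices, {A} is lowest.

Choose A only; total service cost 760.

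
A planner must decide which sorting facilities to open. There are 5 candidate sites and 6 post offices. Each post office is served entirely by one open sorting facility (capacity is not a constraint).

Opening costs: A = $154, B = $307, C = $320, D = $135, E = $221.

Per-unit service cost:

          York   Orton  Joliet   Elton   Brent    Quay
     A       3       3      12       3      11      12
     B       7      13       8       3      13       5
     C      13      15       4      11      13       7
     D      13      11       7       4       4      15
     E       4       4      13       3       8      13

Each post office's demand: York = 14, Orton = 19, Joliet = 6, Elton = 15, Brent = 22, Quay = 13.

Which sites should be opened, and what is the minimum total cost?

For any fixed open set, each post office goes to its cheapest open site; total = fixed + service.
{A, D}: York→A 3·14=42, Orton→A 3·19=57, Joliet→D 7·6=42, Elton→A 3·15=45, Brent→D 4·22=88, Quay→A 12·13=156. Service 430; fixed 289; total 719.
{A}: service 614 + fixed 154 = 768
{E}: service 600 + fixed 221 = 821
{A, B, C, D, E}: York→A 3·14=42, Orton→A 3·19=57, Joliet→C 4·6=24, Elton→A 3·15=45, Brent→D 4·22=88, Quay→B 5·13=65. Service 321; fixed 1137; total 1458.
No other subset beats 719.

Open A and D; minimum total cost 719.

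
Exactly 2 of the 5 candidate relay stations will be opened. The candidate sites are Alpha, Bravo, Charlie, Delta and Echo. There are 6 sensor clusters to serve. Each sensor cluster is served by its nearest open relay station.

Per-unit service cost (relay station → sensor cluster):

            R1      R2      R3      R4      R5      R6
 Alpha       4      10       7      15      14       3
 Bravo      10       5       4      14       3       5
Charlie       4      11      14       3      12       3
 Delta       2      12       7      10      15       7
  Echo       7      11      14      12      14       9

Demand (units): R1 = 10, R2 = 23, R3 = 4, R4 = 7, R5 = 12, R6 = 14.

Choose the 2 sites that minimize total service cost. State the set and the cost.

With exactly 2 open, each sensor cluster uses its cheapest among the chosen.
{Bravo, Charlie}: R1→Charlie 4·10=40, R2→Bravo 5·23=115, R3→Bravo 4·4=16, R4→Charlie 3·7=21, R5→Bravo 3·12=36, R6→Charlie 3·14=42. Service cost 270.
{Bravo, Delta}: service cost 327
{Alpha, Bravo}: service cost 347
Among all 10 size-2 choices, {Bravo, Charlie} is lowest.

Choose Bravo and Charlie; total service cost 270.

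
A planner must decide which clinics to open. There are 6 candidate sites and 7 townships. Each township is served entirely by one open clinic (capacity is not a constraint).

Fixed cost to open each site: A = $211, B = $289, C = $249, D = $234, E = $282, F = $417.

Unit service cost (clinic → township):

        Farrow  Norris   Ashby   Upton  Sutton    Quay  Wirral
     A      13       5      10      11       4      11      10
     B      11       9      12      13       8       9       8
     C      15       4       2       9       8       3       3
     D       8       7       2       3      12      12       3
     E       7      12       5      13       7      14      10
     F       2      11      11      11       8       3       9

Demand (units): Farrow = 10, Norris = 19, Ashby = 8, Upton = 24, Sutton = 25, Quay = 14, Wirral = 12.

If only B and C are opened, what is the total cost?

Each township is assigned to its cheapest site among the open ones.
{B, C}: Farrow→B 11·10=110, Norris→C 4·19=76, Ashby→C 2·8=16, Upton→C 9·24=216, Sutton→B 8·25=200, Quay→C 3·14=42, Wirral→C 3·12=36. Service 696; fixed 538; total 1234.

Total cost: 1234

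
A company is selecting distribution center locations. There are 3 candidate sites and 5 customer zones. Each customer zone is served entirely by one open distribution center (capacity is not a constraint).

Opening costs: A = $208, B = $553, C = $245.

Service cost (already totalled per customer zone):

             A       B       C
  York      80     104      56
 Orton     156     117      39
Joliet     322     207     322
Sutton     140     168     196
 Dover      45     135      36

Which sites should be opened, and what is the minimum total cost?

Open C only; minimum total cost 894.

For any fixed open set, each customer zone goes to its cheapest open site; total = fixed + service.
{C}: York→C 56, Orton→C 39, Joliet→C 322, Sutton→C 196, Dover→C 36. Service 649; fixed 245; total 894.
{A}: York→A 80, Orton→A 156, Joliet→A 322, Sutton→A 140, Dover→A 45. Service 743; fixed 208; total 951.
{A, C}: service 593 + fixed 453 = 1046
{A, B, C}: service 478 + fixed 1006 = 1484
No other subset beats 894.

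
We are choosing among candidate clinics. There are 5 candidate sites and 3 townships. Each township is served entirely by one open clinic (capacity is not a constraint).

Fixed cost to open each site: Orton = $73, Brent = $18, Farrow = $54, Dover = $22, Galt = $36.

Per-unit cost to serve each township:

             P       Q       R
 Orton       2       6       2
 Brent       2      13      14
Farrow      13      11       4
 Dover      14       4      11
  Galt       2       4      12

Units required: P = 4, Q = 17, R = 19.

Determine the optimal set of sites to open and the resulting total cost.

Open Orton and Dover; minimum total cost 209.

For any fixed open set, each township goes to its cheapest open site; total = fixed + service.
{Orton, Dover}: P→Orton 2·4=8, Q→Dover 4·17=68, R→Orton 2·19=38. Service 114; fixed 95; total 209.
{Orton}: service 148 + fixed 73 = 221
{Orton, Galt}: service 114 + fixed 109 = 223
{Orton, Brent, Farrow, Dover, Galt}: service 114 + fixed 203 = 317
No other subset beats 209.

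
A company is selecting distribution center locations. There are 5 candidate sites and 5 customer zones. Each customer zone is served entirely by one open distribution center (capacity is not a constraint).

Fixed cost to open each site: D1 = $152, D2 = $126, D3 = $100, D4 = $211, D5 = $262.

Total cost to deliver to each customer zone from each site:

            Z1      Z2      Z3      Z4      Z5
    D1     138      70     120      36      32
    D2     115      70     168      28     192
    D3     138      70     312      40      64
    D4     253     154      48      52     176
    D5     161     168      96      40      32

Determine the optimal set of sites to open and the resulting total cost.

Open D1 only; minimum total cost 548.

For any fixed open set, each customer zone goes to its cheapest open site; total = fixed + service.
{D1}: Z1→D1 138, Z2→D1 70, Z3→D1 120, Z4→D1 36, Z5→D1 32. Service 396; fixed 152; total 548.
{D1, D2}: service 365 + fixed 278 = 643
{D1, D3}: service 396 + fixed 252 = 648
{D1, D2, D3, D4, D5}: service 293 + fixed 851 = 1144
No other subset beats 548.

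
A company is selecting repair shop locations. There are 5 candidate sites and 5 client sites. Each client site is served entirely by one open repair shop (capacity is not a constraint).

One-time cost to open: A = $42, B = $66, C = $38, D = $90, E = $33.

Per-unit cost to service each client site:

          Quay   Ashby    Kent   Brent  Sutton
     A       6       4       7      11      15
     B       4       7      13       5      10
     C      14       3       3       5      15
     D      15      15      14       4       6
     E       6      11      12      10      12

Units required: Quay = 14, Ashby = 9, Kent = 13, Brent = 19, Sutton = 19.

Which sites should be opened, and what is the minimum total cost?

For any fixed open set, each client site goes to its cheapest open site; total = fixed + service.
{C, D, E}: Quay→E 6·14=84, Ashby→C 3·9=27, Kent→C 3·13=39, Brent→D 4·19=76, Sutton→D 6·19=114. Service 340; fixed 161; total 501.
{B, C, D}: service 312 + fixed 194 = 506
{A, C, D}: Quay→A 6·14=84, Ashby→C 3·9=27, Kent→C 3·13=39, Brent→D 4·19=76, Sutton→D 6·19=114. Service 340; fixed 170; total 510.
{A, B, C, D, E}: service 312 + fixed 269 = 581
No other subset beats 501.

Open C, D and E; minimum total cost 501.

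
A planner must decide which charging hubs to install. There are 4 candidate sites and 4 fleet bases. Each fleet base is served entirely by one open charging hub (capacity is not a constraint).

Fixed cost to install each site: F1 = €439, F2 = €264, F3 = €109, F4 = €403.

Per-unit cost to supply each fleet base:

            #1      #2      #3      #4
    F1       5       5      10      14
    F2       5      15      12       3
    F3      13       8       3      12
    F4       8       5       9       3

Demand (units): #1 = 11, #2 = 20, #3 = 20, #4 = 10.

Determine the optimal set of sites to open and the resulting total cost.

For any fixed open set, each fleet base goes to its cheapest open site; total = fixed + service.
{F3}: #1→F3 13·11=143, #2→F3 8·20=160, #3→F3 3·20=60, #4→F3 12·10=120. Service 483; fixed 109; total 592.
{F2, F3}: #1→F2 5·11=55, #2→F3 8·20=160, #3→F3 3·20=60, #4→F2 3·10=30. Service 305; fixed 373; total 678.
{F3, F4}: #1→F4 8·11=88, #2→F4 5·20=100, #3→F3 3·20=60, #4→F4 3·10=30. Service 278; fixed 512; total 790.
{F1, F2, F3, F4}: service 245 + fixed 1215 = 1460
No other subset beats 592.

Open F3 only; minimum total cost 592.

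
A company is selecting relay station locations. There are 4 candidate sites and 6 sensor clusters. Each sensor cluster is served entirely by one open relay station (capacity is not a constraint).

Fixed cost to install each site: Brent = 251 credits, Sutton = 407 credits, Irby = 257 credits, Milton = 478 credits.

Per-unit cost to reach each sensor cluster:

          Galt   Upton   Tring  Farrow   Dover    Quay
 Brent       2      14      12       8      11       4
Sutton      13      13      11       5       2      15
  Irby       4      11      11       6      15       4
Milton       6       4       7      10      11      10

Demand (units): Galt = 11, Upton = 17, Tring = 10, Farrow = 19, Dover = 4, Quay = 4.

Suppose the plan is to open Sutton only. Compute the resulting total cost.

Total cost: 1044

Each sensor cluster is assigned to its cheapest site among the open ones.
{Sutton}: Galt→Sutton 13·11=143, Upton→Sutton 13·17=221, Tring→Sutton 11·10=110, Farrow→Sutton 5·19=95, Dover→Sutton 2·4=8, Quay→Sutton 15·4=60. Service 637; fixed 407; total 1044.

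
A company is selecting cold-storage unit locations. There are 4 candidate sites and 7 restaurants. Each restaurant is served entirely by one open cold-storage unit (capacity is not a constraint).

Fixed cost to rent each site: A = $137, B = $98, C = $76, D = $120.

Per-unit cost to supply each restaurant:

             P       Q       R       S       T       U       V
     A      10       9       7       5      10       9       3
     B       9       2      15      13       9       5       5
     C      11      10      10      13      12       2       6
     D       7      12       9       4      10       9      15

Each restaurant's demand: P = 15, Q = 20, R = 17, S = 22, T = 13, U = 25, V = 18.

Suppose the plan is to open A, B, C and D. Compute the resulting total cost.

Each restaurant is assigned to its cheapest site among the open ones.
{A, B, C, D}: P→D 7·15=105, Q→B 2·20=40, R→A 7·17=119, S→D 4·22=88, T→B 9·13=117, U→C 2·25=50, V→A 3·18=54. Service 573; fixed 431; total 1004.

Total cost: 1004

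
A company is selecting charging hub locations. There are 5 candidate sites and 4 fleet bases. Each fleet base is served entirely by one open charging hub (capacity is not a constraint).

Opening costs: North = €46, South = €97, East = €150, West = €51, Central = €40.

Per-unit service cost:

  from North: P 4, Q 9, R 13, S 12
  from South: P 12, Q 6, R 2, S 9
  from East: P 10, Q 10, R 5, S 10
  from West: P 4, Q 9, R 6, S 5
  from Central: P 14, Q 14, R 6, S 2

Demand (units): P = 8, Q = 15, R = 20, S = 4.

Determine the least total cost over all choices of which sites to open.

For any fixed open set, each fleet base goes to its cheapest open site; total = fixed + service.
{South, West}: P→West 4·8=32, Q→South 6·15=90, R→South 2·20=40, S→West 5·4=20. Service 182; fixed 148; total 330.
{North, South}: P→North 4·8=32, Q→South 6·15=90, R→South 2·20=40, S→South 9·4=36. Service 198; fixed 143; total 341.
{North, South, Central}: service 170 + fixed 183 = 353
{North, South, East, West, Central}: service 170 + fixed 384 = 554
No other subset beats 330.

Minimum total cost: 330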